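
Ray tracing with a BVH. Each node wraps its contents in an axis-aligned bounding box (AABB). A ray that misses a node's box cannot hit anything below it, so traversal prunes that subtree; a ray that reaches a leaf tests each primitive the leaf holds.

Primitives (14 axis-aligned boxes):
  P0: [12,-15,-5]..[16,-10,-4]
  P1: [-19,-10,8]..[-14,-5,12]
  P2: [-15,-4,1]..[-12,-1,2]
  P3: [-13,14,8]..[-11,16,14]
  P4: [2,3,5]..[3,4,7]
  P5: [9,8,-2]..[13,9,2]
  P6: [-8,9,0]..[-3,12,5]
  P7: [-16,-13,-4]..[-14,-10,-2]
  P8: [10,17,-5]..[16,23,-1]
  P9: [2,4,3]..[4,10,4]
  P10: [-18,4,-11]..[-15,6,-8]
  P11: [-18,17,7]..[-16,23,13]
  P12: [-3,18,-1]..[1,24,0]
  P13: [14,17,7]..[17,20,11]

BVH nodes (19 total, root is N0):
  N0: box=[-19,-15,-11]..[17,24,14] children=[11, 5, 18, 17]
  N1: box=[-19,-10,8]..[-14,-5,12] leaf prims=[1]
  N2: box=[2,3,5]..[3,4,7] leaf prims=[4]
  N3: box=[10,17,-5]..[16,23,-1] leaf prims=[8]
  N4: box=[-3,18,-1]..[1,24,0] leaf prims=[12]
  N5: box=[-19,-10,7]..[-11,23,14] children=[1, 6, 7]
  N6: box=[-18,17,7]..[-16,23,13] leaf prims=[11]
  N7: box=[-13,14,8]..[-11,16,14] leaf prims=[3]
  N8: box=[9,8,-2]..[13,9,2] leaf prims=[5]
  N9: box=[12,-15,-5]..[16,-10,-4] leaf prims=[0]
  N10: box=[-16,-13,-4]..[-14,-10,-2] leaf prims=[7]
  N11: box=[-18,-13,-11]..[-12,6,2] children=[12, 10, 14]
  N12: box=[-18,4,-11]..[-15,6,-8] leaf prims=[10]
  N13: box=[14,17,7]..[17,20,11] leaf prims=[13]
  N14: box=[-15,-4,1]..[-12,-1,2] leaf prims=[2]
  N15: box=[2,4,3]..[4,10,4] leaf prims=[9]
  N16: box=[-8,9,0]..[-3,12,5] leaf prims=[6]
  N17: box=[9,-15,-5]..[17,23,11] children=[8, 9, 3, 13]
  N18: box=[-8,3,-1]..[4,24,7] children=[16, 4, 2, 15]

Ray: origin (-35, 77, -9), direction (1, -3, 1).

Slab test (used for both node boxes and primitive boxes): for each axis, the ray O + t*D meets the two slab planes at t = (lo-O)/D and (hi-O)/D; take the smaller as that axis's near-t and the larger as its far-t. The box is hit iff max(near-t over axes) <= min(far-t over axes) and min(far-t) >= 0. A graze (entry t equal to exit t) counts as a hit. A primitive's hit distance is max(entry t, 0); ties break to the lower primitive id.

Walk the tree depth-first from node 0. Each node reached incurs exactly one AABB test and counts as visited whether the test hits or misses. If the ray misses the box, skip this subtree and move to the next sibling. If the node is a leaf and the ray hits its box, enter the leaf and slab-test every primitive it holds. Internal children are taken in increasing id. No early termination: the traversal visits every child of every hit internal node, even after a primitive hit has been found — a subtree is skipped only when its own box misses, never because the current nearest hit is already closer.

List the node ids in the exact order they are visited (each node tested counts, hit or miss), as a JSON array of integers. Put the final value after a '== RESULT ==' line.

Trace the traversal:
N0 x:[16,52] y:[53/3,92/3] z:[-2,23] -> hit [53/3,23], descend [5, 11, 17, 18]
  N5 x:[16,24] y:[18,29] z:[16,23] -> hit [18,23], descend [1, 6, 7]
    N1 x:[16,21] y:[82/3,29] z:[17,21] -> miss, prune
    N6 x:[17,19] y:[18,20] z:[16,22] -> hit [18,19] leaf, test {P11@t=18}
    N7 x:[22,24] y:[61/3,21] z:[17,23] -> miss, prune
  N11 x:[17,23] y:[71/3,30] z:[-2,11] -> miss, prune
  N17 x:[44,52] y:[18,92/3] z:[4,20] -> miss, prune
  N18 x:[27,39] y:[53/3,74/3] z:[8,16] -> miss, prune

order=[0, 5, 1, 6, 7, 11, 17, 18]  |boxes|=8  |leaves|=1  hit=P11

== RESULT ==
[0, 5, 1, 6, 7, 11, 17, 18]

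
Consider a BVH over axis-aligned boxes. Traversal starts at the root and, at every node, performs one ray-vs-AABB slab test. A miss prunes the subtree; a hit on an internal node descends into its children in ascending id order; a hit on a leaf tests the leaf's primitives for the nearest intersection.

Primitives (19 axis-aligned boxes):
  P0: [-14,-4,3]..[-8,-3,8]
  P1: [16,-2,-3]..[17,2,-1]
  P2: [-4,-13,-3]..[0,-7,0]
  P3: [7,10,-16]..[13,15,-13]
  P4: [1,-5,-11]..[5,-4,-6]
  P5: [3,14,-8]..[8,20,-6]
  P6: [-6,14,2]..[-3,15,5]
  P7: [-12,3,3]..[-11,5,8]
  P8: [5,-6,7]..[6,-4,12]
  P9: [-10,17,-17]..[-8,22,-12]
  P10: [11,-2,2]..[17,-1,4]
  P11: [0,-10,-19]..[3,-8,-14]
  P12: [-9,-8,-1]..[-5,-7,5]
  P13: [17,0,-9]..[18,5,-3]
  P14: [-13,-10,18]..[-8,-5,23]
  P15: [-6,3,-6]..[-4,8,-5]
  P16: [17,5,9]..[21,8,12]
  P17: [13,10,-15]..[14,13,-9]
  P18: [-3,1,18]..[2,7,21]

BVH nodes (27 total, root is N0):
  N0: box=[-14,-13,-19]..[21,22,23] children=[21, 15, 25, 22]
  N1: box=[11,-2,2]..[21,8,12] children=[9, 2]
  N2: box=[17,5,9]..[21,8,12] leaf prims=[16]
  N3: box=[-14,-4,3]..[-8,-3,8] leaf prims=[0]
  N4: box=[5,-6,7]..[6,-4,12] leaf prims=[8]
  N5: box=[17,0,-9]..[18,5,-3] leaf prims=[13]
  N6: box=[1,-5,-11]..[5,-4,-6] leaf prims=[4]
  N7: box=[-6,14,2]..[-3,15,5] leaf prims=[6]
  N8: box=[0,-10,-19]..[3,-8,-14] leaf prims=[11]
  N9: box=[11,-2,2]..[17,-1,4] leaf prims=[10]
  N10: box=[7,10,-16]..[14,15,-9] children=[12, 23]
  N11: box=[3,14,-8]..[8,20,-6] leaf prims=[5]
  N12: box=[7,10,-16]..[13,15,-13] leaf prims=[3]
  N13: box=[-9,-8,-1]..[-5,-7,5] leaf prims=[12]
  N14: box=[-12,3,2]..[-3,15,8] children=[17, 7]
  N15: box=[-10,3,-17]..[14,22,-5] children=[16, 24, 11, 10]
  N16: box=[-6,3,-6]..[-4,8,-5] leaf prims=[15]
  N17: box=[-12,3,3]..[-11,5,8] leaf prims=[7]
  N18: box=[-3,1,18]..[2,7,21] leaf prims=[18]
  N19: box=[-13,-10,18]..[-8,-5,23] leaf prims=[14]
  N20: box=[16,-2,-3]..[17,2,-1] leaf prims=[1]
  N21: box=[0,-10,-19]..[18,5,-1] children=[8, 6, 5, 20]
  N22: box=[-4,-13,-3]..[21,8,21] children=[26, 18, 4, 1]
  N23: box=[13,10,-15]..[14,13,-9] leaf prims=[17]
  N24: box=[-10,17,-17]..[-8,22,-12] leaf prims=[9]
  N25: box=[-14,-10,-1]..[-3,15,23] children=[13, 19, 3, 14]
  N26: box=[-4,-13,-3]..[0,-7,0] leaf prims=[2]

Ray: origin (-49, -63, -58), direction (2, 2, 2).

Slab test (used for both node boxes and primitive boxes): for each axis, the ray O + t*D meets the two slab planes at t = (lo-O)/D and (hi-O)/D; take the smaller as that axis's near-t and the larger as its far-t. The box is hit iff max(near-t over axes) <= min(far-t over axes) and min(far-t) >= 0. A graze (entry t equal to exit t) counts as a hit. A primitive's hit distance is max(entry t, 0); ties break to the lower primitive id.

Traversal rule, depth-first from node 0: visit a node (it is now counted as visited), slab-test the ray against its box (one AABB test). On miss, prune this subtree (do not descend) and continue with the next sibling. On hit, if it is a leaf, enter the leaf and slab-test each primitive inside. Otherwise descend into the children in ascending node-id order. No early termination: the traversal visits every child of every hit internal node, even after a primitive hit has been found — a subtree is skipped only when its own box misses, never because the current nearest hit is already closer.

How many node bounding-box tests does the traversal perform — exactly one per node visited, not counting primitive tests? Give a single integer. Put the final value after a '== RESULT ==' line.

Trace the traversal:
N0 x:[35/2,35] y:[25,85/2] z:[39/2,81/2] -> hit [25,35], descend [15, 21, 22, 25]
  N15 x:[39/2,63/2] y:[33,85/2] z:[41/2,53/2] -> miss, prune
  N21 x:[49/2,67/2] y:[53/2,34] z:[39/2,57/2] -> hit [53/2,57/2], descend [5, 6, 8, 20]
    N5 x:[33,67/2] y:[63/2,34] z:[49/2,55/2] -> miss, prune
    N6 x:[25,27] y:[29,59/2] z:[47/2,26] -> miss, prune
    N8 x:[49/2,26] y:[53/2,55/2] z:[39/2,22] -> miss, prune
    N20 x:[65/2,33] y:[61/2,65/2] z:[55/2,57/2] -> miss, prune
  N22 x:[45/2,35] y:[25,71/2] z:[55/2,79/2] -> hit [55/2,35], descend [1, 4, 18, 26]
    N1 x:[30,35] y:[61/2,71/2] z:[30,35] -> hit [61/2,35], descend [2, 9]
      N2 x:[33,35] y:[34,71/2] z:[67/2,35] -> hit [34,35] leaf, test {P16@t=34}
      N9 x:[30,33] y:[61/2,31] z:[30,31] -> hit [61/2,31] leaf, test {P10@t=61/2}
    N4 x:[27,55/2] y:[57/2,59/2] z:[65/2,35] -> miss, prune
    N18 x:[23,51/2] y:[32,35] z:[38,79/2] -> miss, prune
    N26 x:[45/2,49/2] y:[25,28] z:[55/2,29] -> miss, prune
  N25 x:[35/2,23] y:[53/2,39] z:[57/2,81/2] -> miss, prune

15 AABB tests over nodes [0, 15, 21, 5, 6, 8, 20, 22, 1, 2, 9, 4, 18, 26, 25]; 2 leaves entered; closest P10.

== RESULT ==
15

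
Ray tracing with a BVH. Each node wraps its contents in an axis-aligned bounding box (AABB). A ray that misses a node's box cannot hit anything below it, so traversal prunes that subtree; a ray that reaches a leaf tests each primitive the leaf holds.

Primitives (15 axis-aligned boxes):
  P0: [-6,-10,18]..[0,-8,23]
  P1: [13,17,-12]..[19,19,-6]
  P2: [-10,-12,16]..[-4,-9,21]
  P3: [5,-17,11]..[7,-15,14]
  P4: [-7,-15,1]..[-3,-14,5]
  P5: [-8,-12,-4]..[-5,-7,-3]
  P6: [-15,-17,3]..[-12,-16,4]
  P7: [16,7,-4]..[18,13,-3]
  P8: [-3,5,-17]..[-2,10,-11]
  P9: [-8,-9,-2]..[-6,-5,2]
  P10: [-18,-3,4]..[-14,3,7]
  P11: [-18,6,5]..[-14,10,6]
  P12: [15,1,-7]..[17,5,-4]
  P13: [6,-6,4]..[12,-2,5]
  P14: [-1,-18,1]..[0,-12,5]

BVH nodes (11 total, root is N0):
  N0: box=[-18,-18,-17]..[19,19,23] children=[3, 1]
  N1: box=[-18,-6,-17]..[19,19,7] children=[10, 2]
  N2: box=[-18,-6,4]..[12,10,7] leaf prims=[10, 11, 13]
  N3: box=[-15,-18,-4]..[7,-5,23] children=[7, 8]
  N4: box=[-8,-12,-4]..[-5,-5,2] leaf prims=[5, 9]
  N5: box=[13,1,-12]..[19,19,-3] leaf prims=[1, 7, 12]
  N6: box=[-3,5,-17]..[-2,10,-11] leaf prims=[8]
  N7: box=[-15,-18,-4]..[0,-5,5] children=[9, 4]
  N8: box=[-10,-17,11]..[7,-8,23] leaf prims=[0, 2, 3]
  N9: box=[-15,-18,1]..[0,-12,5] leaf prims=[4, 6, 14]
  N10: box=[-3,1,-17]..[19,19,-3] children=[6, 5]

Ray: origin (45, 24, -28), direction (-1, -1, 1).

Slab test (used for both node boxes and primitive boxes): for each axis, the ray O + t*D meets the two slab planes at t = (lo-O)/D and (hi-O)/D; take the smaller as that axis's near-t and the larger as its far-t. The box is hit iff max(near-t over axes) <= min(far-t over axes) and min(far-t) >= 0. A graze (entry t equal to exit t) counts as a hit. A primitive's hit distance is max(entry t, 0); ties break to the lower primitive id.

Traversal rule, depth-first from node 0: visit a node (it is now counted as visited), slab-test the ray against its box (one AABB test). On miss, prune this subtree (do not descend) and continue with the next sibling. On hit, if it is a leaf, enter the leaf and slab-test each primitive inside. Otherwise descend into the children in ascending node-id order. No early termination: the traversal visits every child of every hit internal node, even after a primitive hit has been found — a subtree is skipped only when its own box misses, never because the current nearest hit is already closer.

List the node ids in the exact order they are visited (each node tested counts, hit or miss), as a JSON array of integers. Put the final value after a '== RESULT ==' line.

Walk:
N0 x:[26,63] y:[5,42] z:[11,51] -> hit [26,42], descend [1, 3]
  N1 x:[26,63] y:[5,30] z:[11,35] -> hit [26,30], descend [2, 10]
    N2 x:[33,63] y:[14,30] z:[32,35] -> miss, prune
    N10 x:[26,48] y:[5,23] z:[11,25] -> miss, prune
  N3 x:[38,60] y:[29,42] z:[24,51] -> hit [38,42], descend [7, 8]
    N7 x:[45,60] y:[29,42] z:[24,33] -> miss, prune
    N8 x:[38,55] y:[32,41] z:[39,51] -> hit [39,41] leaf, test {P0(miss), P2(miss), P3@t=39}

7 AABB tests over nodes [0, 1, 2, 10, 3, 7, 8]; 1 leaf entered; closest P3.

== RESULT ==
[0, 1, 2, 10, 3, 7, 8]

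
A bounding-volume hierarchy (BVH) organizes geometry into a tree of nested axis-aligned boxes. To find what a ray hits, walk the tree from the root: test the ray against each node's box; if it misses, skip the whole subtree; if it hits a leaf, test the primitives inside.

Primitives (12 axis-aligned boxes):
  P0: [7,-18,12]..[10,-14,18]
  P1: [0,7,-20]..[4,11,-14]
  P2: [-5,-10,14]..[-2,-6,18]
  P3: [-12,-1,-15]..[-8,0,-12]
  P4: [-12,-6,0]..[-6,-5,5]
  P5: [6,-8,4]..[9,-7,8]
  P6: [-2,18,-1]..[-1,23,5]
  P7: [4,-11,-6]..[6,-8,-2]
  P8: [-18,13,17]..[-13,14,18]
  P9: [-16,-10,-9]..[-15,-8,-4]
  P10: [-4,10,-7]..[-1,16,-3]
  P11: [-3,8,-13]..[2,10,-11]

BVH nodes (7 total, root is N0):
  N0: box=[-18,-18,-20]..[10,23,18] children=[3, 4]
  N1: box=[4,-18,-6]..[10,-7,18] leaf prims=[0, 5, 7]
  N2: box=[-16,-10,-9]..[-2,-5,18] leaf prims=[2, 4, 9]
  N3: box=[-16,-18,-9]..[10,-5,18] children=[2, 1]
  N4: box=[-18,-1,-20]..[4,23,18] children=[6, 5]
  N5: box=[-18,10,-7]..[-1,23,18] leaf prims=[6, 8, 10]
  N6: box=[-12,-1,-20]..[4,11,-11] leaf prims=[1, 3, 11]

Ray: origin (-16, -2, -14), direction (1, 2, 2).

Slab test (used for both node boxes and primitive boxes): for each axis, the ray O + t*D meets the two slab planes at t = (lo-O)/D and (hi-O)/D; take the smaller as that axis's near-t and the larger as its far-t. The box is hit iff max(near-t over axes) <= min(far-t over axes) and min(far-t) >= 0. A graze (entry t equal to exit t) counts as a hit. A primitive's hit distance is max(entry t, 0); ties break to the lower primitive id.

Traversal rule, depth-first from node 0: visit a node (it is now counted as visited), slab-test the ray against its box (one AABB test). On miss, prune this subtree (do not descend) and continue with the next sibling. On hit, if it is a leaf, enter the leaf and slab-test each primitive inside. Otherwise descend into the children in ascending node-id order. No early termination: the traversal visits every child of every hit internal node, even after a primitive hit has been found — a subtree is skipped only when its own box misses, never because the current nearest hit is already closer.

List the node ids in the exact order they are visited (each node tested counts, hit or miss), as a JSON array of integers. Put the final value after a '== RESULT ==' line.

Walk:
N0 x:[-2,26] y:[-8,25/2] z:[-3,16] -> hit [-2,25/2], descend [3, 4]
  N3 x:[0,26] y:[-8,-3/2] z:[5/2,16] -> miss, prune
  N4 x:[-2,20] y:[1/2,25/2] z:[-3,16] -> hit [1/2,25/2], descend [5, 6]
    N5 x:[-2,15] y:[6,25/2] z:[7/2,16] -> hit [6,25/2] leaf, test {P6(miss), P8(miss), P10(miss)}
    N6 x:[4,20] y:[1/2,13/2] z:[-3,3/2] -> miss, prune

Visited [0, 3, 4, 5, 6]. Tests: 5 box, 1 leaf. Nearest: miss.

== RESULT ==
[0, 3, 4, 5, 6]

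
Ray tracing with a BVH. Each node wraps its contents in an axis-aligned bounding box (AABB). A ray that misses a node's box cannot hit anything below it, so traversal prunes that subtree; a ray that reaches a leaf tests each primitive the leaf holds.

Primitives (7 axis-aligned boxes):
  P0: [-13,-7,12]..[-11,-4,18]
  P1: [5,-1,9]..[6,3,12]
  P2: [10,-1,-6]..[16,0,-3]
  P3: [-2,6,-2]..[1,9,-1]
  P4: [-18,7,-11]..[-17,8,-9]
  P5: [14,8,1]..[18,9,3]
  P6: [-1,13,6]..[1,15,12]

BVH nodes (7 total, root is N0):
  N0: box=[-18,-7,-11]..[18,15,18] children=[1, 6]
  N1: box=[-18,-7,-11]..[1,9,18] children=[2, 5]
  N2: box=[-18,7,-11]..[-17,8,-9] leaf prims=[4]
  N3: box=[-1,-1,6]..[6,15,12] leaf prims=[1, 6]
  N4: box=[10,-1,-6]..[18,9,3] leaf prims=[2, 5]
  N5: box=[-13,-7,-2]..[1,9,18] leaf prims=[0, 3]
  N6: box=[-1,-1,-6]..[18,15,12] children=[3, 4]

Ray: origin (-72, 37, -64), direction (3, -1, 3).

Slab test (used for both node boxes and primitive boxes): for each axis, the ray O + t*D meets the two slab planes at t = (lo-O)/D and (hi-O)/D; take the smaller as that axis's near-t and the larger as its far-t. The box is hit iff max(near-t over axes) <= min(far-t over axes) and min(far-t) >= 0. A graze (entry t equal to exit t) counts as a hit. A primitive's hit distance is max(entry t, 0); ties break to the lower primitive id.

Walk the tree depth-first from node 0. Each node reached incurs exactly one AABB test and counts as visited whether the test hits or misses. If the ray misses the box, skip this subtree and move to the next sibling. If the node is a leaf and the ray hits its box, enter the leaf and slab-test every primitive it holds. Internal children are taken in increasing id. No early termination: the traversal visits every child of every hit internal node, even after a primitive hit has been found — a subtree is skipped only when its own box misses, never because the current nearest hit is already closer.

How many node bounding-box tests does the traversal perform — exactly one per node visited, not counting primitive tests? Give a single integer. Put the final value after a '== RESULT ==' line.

Trace the traversal:
N0 x:[18,30] y:[22,44] z:[53/3,82/3] -> hit [22,82/3], descend [1, 6]
  N1 x:[18,73/3] y:[28,44] z:[53/3,82/3] -> miss, prune
  N6 x:[71/3,30] y:[22,38] z:[58/3,76/3] -> hit [71/3,76/3], descend [3, 4]
    N3 x:[71/3,26] y:[22,38] z:[70/3,76/3] -> hit [71/3,76/3] leaf, test {P1(miss), P6@t=71/3}
    N4 x:[82/3,30] y:[28,38] z:[58/3,67/3] -> miss, prune

Visited [0, 1, 6, 3, 4]. Tests: 5 box, 1 leaf. Nearest: P6.

== RESULT ==
5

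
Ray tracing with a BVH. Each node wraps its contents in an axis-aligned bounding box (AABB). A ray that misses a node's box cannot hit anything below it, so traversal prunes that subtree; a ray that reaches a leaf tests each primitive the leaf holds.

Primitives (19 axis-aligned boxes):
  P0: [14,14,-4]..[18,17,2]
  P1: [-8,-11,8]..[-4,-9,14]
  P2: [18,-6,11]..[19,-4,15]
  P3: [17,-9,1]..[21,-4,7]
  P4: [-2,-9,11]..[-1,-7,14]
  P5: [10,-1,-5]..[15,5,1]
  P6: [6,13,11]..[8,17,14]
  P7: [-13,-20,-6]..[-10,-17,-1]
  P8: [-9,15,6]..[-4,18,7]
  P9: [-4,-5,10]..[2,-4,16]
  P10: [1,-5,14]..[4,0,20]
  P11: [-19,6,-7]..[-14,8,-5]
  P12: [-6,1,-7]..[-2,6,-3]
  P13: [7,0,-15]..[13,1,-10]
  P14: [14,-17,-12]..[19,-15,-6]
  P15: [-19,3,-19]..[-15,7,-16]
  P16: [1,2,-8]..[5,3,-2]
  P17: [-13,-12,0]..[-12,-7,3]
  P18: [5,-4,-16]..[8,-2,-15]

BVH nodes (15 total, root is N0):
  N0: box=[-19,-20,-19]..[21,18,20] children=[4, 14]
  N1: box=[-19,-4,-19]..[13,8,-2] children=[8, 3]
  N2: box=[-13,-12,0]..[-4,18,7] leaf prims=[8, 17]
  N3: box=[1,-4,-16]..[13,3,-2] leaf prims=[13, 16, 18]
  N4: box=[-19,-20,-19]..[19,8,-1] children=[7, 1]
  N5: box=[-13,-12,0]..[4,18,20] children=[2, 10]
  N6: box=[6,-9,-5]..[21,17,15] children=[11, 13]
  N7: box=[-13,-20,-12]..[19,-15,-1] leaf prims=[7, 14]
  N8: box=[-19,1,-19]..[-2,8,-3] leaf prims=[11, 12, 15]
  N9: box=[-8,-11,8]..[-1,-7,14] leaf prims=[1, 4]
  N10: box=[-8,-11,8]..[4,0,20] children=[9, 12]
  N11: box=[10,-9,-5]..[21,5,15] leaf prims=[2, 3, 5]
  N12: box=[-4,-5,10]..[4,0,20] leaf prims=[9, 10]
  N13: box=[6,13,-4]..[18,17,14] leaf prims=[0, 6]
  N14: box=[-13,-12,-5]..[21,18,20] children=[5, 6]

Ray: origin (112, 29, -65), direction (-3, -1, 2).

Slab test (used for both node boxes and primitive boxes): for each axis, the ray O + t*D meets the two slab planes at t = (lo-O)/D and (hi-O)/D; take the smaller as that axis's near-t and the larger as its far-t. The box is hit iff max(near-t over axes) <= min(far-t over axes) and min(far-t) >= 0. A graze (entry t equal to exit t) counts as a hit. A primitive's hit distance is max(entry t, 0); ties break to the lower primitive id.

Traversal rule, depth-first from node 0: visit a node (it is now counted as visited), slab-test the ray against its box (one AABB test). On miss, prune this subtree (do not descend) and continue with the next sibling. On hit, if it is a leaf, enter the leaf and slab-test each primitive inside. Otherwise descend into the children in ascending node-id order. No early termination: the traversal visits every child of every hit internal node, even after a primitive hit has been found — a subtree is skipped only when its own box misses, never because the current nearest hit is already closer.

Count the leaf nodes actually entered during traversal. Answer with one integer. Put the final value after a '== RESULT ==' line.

Traverse from the root:
N0 x:[91/3,131/3] y:[11,49] z:[23,85/2] -> hit [91/3,85/2], descend [4, 14]
  N4 x:[31,131/3] y:[21,49] z:[23,32] -> hit [31,32], descend [1, 7]
    N1 x:[33,131/3] y:[21,33] z:[23,63/2] -> miss, prune
    N7 x:[31,125/3] y:[44,49] z:[53/2,32] -> miss, prune
  N14 x:[91/3,125/3] y:[11,41] z:[30,85/2] -> hit [91/3,41], descend [5, 6]
    N5 x:[36,125/3] y:[11,41] z:[65/2,85/2] -> hit [36,41], descend [2, 10]
      N2 x:[116/3,125/3] y:[11,41] z:[65/2,36] -> miss, prune
      N10 x:[36,40] y:[29,40] z:[73/2,85/2] -> hit [73/2,40], descend [9, 12]
        N9 x:[113/3,40] y:[36,40] z:[73/2,79/2] -> hit [113/3,79/2] leaf, test {P1@t=116/3, P4@t=38}
        N12 x:[36,116/3] y:[29,34] z:[75/2,85/2] -> miss, prune
    N6 x:[91/3,106/3] y:[12,38] z:[30,40] -> hit [91/3,106/3], descend [11, 13]
      N11 x:[91/3,34] y:[24,38] z:[30,40] -> hit [91/3,34] leaf, test {P2(miss), P3(miss), P5(miss)}
      N13 x:[94/3,106/3] y:[12,16] z:[61/2,79/2] -> miss, prune

order=[0, 4, 1, 7, 14, 5, 2, 10, 9, 12, 6, 11, 13]  |boxes|=13  |leaves|=2  hit=P4

== RESULT ==
2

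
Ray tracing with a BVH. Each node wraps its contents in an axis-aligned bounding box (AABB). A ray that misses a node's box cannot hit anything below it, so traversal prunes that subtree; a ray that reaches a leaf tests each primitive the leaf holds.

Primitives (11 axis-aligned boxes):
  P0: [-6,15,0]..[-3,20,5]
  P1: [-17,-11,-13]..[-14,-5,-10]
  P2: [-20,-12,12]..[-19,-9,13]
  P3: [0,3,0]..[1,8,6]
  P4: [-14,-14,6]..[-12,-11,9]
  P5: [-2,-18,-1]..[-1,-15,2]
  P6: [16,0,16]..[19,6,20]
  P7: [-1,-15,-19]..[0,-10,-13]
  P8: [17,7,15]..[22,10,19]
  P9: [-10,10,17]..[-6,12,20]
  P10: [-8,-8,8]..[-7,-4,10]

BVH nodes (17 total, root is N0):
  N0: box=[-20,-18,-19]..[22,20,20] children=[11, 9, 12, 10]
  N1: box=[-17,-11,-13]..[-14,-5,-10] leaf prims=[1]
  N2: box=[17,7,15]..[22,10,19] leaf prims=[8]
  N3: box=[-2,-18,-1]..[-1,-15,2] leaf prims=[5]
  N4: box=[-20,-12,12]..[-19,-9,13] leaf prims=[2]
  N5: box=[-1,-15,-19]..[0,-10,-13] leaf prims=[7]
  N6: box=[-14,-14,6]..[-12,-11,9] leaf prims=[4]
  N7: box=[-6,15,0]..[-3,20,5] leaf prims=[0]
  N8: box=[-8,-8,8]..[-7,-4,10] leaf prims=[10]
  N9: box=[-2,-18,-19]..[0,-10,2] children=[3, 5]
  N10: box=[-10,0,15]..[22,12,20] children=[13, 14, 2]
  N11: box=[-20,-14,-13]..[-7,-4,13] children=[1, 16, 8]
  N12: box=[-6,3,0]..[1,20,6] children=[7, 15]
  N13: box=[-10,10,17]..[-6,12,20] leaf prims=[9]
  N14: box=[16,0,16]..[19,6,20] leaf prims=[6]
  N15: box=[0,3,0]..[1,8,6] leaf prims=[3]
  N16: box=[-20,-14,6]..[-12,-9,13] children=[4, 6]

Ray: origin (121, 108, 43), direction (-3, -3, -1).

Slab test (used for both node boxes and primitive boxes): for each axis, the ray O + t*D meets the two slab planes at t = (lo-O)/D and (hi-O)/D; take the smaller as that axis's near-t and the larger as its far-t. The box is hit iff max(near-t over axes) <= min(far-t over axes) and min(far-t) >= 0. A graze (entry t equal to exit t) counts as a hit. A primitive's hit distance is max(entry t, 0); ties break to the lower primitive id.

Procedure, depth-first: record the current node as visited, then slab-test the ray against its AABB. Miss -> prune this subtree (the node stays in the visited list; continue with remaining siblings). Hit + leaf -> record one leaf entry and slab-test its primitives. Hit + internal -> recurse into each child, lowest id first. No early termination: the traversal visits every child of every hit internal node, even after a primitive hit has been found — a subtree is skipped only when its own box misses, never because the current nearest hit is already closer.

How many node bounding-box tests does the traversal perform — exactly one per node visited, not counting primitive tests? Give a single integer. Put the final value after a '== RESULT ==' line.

Traverse from the root:
N0 x:[33,47] y:[88/3,42] z:[23,62] -> hit [33,42], descend [9, 10, 11, 12]
  N9 x:[121/3,41] y:[118/3,42] z:[41,62] -> hit [41,41], descend [3, 5]
    N3 x:[122/3,41] y:[41,42] z:[41,44] -> hit [41,41] leaf, test {P5@t=41}
    N5 x:[121/3,122/3] y:[118/3,41] z:[56,62] -> miss, prune
  N10 x:[33,131/3] y:[32,36] z:[23,28] -> miss, prune
  N11 x:[128/3,47] y:[112/3,122/3] z:[30,56] -> miss, prune
  N12 x:[40,127/3] y:[88/3,35] z:[37,43] -> miss, prune

order=[0, 9, 3, 5, 10, 11, 12]  |boxes|=7  |leaves|=1  hit=P5

== RESULT ==
7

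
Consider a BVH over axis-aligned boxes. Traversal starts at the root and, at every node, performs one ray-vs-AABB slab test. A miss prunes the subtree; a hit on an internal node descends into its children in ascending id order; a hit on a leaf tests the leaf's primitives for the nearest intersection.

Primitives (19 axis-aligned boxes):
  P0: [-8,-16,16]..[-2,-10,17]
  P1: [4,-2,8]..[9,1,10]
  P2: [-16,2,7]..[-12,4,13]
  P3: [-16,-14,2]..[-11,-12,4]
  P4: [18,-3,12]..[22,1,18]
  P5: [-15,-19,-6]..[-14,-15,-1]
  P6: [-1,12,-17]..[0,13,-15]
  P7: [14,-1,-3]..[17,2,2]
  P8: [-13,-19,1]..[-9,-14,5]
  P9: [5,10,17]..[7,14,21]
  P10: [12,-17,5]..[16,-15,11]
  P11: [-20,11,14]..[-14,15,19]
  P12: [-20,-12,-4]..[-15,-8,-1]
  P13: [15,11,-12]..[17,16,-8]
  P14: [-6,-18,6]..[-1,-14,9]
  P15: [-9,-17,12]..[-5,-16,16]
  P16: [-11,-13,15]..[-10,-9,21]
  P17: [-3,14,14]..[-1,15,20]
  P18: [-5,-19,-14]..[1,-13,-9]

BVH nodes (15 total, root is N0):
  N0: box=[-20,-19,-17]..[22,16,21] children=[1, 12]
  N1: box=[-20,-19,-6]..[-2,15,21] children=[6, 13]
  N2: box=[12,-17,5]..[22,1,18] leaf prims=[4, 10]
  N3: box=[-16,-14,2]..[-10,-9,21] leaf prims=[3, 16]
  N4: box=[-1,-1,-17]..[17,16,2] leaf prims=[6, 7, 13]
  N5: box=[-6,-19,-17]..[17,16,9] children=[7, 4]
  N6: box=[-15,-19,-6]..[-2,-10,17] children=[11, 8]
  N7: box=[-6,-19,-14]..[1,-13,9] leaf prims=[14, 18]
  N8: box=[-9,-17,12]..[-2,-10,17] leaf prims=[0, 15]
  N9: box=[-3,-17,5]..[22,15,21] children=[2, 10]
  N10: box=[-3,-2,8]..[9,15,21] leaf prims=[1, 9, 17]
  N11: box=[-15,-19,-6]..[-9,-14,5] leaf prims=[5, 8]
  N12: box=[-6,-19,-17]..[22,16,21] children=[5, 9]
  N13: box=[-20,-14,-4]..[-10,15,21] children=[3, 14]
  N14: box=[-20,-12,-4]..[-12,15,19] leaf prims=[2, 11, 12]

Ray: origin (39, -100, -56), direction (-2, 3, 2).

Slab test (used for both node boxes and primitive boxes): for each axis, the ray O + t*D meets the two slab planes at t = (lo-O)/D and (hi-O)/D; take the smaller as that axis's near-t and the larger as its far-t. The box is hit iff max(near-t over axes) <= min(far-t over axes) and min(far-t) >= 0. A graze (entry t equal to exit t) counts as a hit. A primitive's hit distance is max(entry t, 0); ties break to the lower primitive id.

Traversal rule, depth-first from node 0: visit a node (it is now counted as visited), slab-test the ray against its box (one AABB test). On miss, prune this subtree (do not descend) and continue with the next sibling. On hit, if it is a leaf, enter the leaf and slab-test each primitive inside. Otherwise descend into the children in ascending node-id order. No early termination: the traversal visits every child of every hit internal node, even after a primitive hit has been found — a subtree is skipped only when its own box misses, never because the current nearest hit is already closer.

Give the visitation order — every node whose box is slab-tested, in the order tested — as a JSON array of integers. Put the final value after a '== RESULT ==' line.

Trace the traversal:
N0 x:[17/2,59/2] y:[27,116/3] z:[39/2,77/2] -> hit [27,59/2], descend [1, 12]
  N1 x:[41/2,59/2] y:[27,115/3] z:[25,77/2] -> hit [27,59/2], descend [6, 13]
    N6 x:[41/2,27] y:[27,30] z:[25,73/2] -> hit [27,27], descend [8, 11]
      N8 x:[41/2,24] y:[83/3,30] z:[34,73/2] -> miss, prune
      N11 x:[24,27] y:[27,86/3] z:[25,61/2] -> hit [27,27] leaf, test {P5@t=27, P8(miss)}
    N13 x:[49/2,59/2] y:[86/3,115/3] z:[26,77/2] -> hit [86/3,59/2], descend [3, 14]
      N3 x:[49/2,55/2] y:[86/3,91/3] z:[29,77/2] -> miss, prune
      N14 x:[51/2,59/2] y:[88/3,115/3] z:[26,75/2] -> hit [88/3,59/2] leaf, test {P2(miss), P11(miss), P12(miss)}
  N12 x:[17/2,45/2] y:[27,116/3] z:[39/2,77/2] -> miss, prune

order=[0, 1, 6, 8, 11, 13, 3, 14, 12]  |boxes|=9  |leaves|=2  hit=P5

== RESULT ==
[0, 1, 6, 8, 11, 13, 3, 14, 12]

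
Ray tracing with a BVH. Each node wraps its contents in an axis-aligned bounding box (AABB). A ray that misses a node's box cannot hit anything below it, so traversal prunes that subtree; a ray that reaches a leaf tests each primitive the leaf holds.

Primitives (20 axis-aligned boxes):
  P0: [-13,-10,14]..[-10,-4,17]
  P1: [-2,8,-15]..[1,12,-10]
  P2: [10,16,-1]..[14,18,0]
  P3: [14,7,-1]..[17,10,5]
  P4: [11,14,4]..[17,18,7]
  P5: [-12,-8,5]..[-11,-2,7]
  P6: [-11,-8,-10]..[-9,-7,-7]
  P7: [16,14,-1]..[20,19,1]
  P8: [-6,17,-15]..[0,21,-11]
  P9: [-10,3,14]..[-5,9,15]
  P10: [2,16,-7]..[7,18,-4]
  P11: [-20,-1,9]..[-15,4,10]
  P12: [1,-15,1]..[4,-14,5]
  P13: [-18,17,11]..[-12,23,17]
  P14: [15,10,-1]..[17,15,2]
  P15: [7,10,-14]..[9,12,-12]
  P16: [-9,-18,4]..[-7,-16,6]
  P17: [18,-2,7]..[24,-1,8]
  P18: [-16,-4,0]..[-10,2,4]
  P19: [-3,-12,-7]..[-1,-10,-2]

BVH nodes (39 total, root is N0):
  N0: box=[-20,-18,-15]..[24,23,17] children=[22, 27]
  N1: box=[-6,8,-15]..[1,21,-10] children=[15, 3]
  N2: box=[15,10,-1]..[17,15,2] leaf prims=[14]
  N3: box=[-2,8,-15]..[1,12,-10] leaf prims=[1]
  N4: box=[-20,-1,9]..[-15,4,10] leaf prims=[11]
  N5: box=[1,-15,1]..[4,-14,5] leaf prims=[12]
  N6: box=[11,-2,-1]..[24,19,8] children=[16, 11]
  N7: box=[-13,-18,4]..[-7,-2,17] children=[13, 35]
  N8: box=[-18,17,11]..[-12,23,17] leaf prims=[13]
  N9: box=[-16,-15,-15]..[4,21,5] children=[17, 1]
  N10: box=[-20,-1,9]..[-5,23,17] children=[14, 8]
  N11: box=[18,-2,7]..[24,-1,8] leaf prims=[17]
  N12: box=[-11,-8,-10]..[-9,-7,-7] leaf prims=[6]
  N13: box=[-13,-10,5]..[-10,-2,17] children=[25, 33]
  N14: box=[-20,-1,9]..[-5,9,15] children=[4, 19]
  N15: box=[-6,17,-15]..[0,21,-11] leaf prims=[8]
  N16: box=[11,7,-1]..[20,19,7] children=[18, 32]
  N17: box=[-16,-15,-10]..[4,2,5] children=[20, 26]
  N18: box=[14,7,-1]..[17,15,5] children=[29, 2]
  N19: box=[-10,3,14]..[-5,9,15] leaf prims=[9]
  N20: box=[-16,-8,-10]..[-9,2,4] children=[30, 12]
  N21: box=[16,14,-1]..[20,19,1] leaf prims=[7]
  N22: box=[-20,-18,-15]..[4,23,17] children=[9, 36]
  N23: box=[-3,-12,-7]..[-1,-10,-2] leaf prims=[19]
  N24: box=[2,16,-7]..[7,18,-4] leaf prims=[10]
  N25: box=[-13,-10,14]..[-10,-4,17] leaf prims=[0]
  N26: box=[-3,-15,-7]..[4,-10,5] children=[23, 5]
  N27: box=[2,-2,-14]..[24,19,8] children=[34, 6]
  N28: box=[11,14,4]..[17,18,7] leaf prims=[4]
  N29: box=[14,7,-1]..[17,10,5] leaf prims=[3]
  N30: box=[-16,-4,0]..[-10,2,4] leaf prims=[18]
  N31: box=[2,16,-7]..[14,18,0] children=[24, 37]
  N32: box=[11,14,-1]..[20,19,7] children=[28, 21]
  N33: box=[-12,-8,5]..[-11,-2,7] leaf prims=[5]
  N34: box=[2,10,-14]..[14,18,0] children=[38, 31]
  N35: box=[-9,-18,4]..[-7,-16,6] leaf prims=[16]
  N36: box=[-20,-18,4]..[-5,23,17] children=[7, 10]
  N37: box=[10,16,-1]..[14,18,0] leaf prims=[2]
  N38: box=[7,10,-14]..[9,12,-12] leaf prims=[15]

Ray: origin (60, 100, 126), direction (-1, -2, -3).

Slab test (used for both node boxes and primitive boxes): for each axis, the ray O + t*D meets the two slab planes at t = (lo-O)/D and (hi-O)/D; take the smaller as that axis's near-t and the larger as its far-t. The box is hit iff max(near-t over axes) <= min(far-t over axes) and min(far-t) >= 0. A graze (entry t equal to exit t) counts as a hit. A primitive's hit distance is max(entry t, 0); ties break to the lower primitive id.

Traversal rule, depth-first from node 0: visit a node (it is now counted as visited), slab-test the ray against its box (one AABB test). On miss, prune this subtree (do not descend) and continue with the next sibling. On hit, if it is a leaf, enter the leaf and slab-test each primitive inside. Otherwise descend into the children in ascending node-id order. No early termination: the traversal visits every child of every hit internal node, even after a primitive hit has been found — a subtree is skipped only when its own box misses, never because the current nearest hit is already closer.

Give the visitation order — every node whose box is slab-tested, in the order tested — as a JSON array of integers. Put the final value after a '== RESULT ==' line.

Trace the traversal:
N0 x:[36,80] y:[77/2,59] z:[109/3,47] -> hit [77/2,47], descend [22, 27]
  N22 x:[56,80] y:[77/2,59] z:[109/3,47] -> miss, prune
  N27 x:[36,58] y:[81/2,51] z:[118/3,140/3] -> hit [81/2,140/3], descend [6, 34]
    N6 x:[36,49] y:[81/2,51] z:[118/3,127/3] -> hit [81/2,127/3], descend [11, 16]
      N11 x:[36,42] y:[101/2,51] z:[118/3,119/3] -> miss, prune
      N16 x:[40,49] y:[81/2,93/2] z:[119/3,127/3] -> hit [81/2,127/3], descend [18, 32]
        N18 x:[43,46] y:[85/2,93/2] z:[121/3,127/3] -> miss, prune
        N32 x:[40,49] y:[81/2,43] z:[119/3,127/3] -> hit [81/2,127/3], descend [21, 28]
          N21 x:[40,44] y:[81/2,43] z:[125/3,127/3] -> hit [125/3,127/3] leaf, test {P7@t=125/3}
          N28 x:[43,49] y:[41,43] z:[119/3,122/3] -> miss, prune
    N34 x:[46,58] y:[41,45] z:[42,140/3] -> miss, prune

order=[0, 22, 27, 6, 11, 16, 18, 32, 21, 28, 34]  |boxes|=11  |leaves|=1  hit=P7

== RESULT ==
[0, 22, 27, 6, 11, 16, 18, 32, 21, 28, 34]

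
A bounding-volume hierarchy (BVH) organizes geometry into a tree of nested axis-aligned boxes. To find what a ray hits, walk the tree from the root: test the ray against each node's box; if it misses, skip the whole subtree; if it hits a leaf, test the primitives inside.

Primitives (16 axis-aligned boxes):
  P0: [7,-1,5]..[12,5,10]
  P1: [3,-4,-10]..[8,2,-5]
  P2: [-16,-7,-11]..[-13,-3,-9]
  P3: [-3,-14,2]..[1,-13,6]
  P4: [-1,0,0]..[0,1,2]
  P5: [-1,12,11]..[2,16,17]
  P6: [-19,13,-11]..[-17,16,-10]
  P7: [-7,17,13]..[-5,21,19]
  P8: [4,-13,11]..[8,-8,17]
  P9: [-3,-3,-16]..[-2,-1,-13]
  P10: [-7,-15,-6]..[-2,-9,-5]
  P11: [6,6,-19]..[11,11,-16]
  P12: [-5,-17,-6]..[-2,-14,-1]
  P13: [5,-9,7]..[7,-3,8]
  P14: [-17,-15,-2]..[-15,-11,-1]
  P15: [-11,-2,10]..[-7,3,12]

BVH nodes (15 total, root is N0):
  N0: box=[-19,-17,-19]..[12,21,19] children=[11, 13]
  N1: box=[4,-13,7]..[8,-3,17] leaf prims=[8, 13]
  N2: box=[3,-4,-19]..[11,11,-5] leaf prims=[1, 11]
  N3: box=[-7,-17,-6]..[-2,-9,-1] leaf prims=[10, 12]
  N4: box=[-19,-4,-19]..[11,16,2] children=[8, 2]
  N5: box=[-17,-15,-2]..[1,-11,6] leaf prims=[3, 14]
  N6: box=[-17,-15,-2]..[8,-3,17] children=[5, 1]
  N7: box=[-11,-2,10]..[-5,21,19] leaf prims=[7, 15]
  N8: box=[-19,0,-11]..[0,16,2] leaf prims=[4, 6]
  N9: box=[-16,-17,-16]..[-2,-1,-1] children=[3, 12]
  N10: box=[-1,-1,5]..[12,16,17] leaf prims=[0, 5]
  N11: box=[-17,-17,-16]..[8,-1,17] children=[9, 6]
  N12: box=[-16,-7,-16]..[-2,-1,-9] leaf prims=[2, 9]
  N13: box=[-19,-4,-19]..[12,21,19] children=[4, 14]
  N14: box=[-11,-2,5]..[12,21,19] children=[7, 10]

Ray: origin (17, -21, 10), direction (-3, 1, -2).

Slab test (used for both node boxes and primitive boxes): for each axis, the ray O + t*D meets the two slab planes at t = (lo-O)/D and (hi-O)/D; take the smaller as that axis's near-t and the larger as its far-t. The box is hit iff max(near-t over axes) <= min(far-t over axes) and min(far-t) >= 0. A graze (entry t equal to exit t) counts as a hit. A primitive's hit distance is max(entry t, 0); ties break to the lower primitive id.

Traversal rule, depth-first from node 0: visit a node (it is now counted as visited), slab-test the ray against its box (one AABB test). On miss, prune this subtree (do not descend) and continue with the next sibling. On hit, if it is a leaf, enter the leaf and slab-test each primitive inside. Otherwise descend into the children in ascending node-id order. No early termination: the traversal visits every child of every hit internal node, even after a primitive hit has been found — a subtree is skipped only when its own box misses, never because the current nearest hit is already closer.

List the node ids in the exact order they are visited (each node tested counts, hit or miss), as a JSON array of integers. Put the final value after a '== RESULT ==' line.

Trace the traversal:
N0 x:[5/3,12] y:[4,42] z:[-9/2,29/2] -> hit [4,12], descend [11, 13]
  N11 x:[3,34/3] y:[4,20] z:[-7/2,13] -> hit [4,34/3], descend [6, 9]
    N6 x:[3,34/3] y:[6,18] z:[-7/2,6] -> hit [6,6], descend [1, 5]
      N1 x:[3,13/3] y:[8,18] z:[-7/2,3/2] -> miss, prune
      N5 x:[16/3,34/3] y:[6,10] z:[2,6] -> hit [6,6] leaf, test {P3(miss), P14(miss)}
    N9 x:[19/3,11] y:[4,20] z:[11/2,13] -> hit [19/3,11], descend [3, 12]
      N3 x:[19/3,8] y:[4,12] z:[11/2,8] -> hit [19/3,8] leaf, test {P10@t=15/2, P12@t=19/3}
      N12 x:[19/3,11] y:[14,20] z:[19/2,13] -> miss, prune
  N13 x:[5/3,12] y:[17,42] z:[-9/2,29/2] -> miss, prune

Summary -> nodes [0, 11, 6, 1, 5, 9, 3, 12, 13]; box-tests=9; leaf-entries=2; first=P12

== RESULT ==
[0, 11, 6, 1, 5, 9, 3, 12, 13]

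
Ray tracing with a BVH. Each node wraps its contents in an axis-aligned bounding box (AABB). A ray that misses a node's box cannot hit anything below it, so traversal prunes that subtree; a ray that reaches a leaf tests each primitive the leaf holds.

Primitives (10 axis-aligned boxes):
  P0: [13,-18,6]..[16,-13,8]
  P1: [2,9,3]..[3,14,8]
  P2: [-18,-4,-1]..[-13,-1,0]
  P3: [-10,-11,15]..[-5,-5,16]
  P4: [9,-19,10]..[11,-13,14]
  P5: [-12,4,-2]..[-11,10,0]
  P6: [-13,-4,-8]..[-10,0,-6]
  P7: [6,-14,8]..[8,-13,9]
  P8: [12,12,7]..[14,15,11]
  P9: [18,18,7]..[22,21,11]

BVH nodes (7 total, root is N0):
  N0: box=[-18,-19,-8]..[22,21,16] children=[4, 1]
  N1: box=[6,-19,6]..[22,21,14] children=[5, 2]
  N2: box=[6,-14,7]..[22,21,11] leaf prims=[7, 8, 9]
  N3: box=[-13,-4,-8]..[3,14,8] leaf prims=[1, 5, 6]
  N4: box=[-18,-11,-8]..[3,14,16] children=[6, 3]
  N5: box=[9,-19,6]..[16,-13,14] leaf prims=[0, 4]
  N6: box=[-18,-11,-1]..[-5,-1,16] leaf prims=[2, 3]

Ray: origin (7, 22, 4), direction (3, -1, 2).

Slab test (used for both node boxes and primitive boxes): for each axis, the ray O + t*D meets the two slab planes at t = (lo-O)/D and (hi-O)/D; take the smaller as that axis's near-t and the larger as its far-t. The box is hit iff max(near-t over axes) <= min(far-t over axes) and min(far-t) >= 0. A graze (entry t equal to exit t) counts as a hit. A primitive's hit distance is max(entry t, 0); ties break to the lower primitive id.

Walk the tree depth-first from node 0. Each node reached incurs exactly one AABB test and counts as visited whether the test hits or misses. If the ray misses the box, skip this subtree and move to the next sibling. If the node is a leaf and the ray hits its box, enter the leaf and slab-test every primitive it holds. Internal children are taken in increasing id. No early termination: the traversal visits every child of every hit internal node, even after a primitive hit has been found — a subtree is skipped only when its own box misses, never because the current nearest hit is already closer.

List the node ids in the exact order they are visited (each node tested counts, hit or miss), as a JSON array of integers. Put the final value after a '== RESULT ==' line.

Trace the traversal:
N0 x:[-25/3,5] y:[1,41] z:[-6,6] -> hit [1,5], descend [1, 4]
  N1 x:[-1/3,5] y:[1,41] z:[1,5] -> hit [1,5], descend [2, 5]
    N2 x:[-1/3,5] y:[1,36] z:[3/2,7/2] -> hit [3/2,7/2] leaf, test {P7(miss), P8(miss), P9(miss)}
    N5 x:[2/3,3] y:[35,41] z:[1,5] -> miss, prune
  N4 x:[-25/3,-4/3] y:[8,33] z:[-6,6] -> miss, prune

Visited [0, 1, 2, 5, 4]. Tests: 5 box, 1 leaf. Nearest: miss.

== RESULT ==
[0, 1, 2, 5, 4]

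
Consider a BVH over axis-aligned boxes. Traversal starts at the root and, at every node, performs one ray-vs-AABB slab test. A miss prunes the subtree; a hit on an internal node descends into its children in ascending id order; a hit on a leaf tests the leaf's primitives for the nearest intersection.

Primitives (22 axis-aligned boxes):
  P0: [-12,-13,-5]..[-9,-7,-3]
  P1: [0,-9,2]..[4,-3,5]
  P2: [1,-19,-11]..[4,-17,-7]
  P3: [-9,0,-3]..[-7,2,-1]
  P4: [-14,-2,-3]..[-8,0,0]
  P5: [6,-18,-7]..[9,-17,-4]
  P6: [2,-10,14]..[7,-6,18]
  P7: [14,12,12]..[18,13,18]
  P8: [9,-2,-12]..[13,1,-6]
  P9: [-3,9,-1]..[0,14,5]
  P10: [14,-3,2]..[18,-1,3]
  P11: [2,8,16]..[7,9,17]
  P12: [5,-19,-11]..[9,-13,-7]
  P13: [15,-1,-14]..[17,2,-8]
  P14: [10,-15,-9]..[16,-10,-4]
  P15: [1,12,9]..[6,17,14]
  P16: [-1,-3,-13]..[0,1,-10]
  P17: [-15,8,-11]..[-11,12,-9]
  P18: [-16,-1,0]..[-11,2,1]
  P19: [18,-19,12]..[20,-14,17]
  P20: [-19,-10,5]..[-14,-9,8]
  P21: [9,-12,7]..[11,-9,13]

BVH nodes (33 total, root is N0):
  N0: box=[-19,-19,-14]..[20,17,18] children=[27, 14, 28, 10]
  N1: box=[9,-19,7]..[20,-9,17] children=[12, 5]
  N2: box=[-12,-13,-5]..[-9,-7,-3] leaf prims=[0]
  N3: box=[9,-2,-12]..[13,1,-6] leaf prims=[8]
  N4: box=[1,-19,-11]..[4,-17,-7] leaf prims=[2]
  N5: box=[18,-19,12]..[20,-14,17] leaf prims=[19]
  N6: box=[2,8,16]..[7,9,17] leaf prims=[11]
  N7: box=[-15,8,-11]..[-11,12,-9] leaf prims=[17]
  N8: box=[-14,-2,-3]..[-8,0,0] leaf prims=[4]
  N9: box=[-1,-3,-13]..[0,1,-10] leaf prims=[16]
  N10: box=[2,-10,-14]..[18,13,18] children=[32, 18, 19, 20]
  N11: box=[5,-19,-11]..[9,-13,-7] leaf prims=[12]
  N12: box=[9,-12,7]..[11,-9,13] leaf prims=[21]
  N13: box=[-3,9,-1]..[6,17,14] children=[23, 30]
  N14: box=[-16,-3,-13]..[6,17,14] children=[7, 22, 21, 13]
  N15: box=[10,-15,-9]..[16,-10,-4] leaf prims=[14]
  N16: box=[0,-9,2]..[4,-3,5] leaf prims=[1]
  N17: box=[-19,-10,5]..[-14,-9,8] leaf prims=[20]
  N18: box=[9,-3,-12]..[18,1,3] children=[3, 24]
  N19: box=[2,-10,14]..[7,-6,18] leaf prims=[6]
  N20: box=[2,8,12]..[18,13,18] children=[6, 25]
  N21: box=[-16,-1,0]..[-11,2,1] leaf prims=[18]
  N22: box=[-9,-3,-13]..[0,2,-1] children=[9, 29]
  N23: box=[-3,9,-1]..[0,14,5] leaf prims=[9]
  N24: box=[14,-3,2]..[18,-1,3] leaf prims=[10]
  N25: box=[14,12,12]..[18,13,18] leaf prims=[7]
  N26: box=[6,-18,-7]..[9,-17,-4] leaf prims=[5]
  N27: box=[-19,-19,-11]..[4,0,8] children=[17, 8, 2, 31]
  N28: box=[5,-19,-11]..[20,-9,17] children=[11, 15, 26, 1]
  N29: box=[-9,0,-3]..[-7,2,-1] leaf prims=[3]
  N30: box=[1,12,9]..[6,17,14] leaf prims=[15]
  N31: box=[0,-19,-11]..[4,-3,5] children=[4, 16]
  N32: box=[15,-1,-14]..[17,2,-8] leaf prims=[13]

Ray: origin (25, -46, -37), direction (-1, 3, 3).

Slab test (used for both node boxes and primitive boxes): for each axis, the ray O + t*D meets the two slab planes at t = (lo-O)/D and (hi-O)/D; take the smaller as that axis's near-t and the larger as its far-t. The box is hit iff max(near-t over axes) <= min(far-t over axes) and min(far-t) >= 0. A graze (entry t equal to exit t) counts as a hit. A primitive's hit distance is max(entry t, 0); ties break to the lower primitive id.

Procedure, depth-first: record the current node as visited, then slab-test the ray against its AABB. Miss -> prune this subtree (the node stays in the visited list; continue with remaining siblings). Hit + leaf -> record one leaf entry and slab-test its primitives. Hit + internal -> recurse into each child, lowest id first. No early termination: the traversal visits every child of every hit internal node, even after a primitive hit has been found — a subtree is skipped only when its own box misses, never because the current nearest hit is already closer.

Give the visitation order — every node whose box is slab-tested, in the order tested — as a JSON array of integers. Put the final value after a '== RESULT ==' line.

Walk:
N0 x:[5,44] y:[9,21] z:[23/3,55/3] -> hit [9,55/3], descend [10, 14, 27, 28]
  N10 x:[7,23] y:[12,59/3] z:[23/3,55/3] -> hit [12,55/3], descend [18, 19, 20, 32]
    N18 x:[7,16] y:[43/3,47/3] z:[25/3,40/3] -> miss, prune
    N19 x:[18,23] y:[12,40/3] z:[17,55/3] -> miss, prune
    N20 x:[7,23] y:[18,59/3] z:[49/3,55/3] -> hit [18,55/3], descend [6, 25]
      N6 x:[18,23] y:[18,55/3] z:[53/3,18] -> hit [18,18] leaf, test {P11@t=18}
      N25 x:[7,11] y:[58/3,59/3] z:[49/3,55/3] -> miss, prune
    N32 x:[8,10] y:[15,16] z:[23/3,29/3] -> miss, prune
  N14 x:[19,41] y:[43/3,21] z:[8,17] -> miss, prune
  N27 x:[21,44] y:[9,46/3] z:[26/3,15] -> miss, prune
  N28 x:[5,20] y:[9,37/3] z:[26/3,18] -> hit [9,37/3], descend [1, 11, 15, 26]
    N1 x:[5,16] y:[9,37/3] z:[44/3,18] -> miss, prune
    N11 x:[16,20] y:[9,11] z:[26/3,10] -> miss, prune
    N15 x:[9,15] y:[31/3,12] z:[28/3,11] -> hit [31/3,11] leaf, test {P14@t=31/3}
    N26 x:[16,19] y:[28/3,29/3] z:[10,11] -> miss, prune

Visited [0, 10, 18, 19, 20, 6, 25, 32, 14, 27, 28, 1, 11, 15, 26]. Tests: 15 box, 2 leaf. Nearest: P14.

== RESULT ==
[0, 10, 18, 19, 20, 6, 25, 32, 14, 27, 28, 1, 11, 15, 26]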